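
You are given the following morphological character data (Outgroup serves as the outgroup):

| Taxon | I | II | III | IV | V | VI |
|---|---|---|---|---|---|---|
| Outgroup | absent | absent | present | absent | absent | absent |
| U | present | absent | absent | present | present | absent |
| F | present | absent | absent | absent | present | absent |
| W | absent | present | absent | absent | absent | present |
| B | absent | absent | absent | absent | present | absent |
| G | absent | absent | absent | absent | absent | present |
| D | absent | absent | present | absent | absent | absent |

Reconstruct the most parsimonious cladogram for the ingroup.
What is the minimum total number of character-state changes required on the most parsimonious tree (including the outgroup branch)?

Character polarity is set by the outgroup: the derived state is whichever differs from the outgroup's state, so for III the derived state is 'absent', and for the remaining characters it is 'present'.
I: derived state 'present' in F and U only — synapomorphy for {F, U}.
II: derived state 'present' in W only — an autapomorphy, so it tells us nothing about relationships among taxa.
III (derived state 'absent') is shared by B, F, G, U, and W — a synapomorphy uniting that clade.
IV: derived state 'present' in U only — an autapomorphy, so it tells us nothing about relationships among taxa.
V: derived state 'present' in B, F, and U only — synapomorphy for {B, F, U}.
VI: derived state 'present' in G and W only — synapomorphy for {G, W}.
Most parsimonious ingroup topology: ((((U,F),B),(W,G)),D).
Changes per character on this tree: I: 1; II: 1; III: 1; IV: 1; V: 1; VI: 1.
Total = 6.

6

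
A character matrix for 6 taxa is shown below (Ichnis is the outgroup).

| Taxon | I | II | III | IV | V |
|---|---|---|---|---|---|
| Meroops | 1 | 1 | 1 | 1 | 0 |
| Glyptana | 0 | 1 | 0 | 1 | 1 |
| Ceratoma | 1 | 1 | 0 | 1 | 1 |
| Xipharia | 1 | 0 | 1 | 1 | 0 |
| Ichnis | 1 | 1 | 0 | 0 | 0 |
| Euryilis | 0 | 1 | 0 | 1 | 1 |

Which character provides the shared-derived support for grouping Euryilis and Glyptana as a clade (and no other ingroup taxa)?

I

Character polarity is set by the outgroup: the derived state is whichever differs from the outgroup's state, so for I, II the derived state is '0', and for the remaining characters it is '1'.
Only Euryilis and Glyptana show the derived state '0' for I, supporting them as a clade.
II: derived state '0' in Xipharia only — an autapomorphy, so it tells us nothing about relationships among taxa.
III: derived state '1' in Meroops and Xipharia only — synapomorphy for {Meroops, Xipharia}.
All ingroup taxa share the derived state '1' for IV; it defines the ingroup but does not resolve relationships within it.
Only Ceratoma, Euryilis, and Glyptana show the derived state '1' for V, supporting them as a clade.
Most parsimonious ingroup topology: ((Xipharia,Meroops),(Ceratoma,(Euryilis,Glyptana))).
The clade {Euryilis, Glyptana} is supported by I: its derived state '0' occurs in exactly those taxa and in no other taxon (including the outgroup).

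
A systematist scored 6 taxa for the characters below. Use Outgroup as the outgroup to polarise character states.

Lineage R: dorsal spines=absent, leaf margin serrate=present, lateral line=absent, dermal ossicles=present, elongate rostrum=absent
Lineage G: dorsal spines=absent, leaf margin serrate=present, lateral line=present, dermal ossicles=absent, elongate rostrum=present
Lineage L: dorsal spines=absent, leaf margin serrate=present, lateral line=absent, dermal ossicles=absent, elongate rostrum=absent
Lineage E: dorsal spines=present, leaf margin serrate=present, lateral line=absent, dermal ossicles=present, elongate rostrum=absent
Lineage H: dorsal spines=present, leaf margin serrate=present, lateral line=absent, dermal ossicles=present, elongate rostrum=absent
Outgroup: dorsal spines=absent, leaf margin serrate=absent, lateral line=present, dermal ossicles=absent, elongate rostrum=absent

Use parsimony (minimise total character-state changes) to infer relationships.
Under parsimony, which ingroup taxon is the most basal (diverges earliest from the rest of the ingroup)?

Lineage G

Character polarity is set by the outgroup: the derived state is whichever differs from the outgroup's state, so for lateral line the derived state is 'absent', and for the remaining characters it is 'present'.
dorsal spines (derived state 'present') is shared by Lineage E and Lineage H — a synapomorphy uniting that clade.
All ingroup taxa share the derived state 'present' for leaf margin serrate; it defines the ingroup but does not resolve relationships within it.
lateral line (derived state 'absent') is shared by Lineage E, Lineage H, Lineage L, and Lineage R — a synapomorphy uniting that clade.
dermal ossicles: derived state 'present' in Lineage E, Lineage H, and Lineage R only — synapomorphy for {Lineage E, Lineage H, Lineage R}.
elongate rostrum (derived state 'present') is unique to Lineage G (autapomorphy; uninformative for grouping).
Most parsimonious ingroup topology: ((Lineage L,((Lineage E,Lineage H),Lineage R)),Lineage G).
Lineage G is sister to the clade containing all other ingroup taxa, so it is the earliest-diverging (most basal) ingroup lineage.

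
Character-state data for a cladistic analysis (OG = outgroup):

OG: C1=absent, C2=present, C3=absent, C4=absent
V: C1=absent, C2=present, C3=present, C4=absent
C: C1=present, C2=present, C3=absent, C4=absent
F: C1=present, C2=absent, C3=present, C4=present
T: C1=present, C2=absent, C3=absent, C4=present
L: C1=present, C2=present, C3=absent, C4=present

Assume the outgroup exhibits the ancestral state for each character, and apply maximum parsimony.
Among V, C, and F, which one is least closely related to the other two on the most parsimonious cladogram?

Character polarity is set by the outgroup: the derived state is whichever differs from the outgroup's state, so for C2 the derived state is 'absent', and for the remaining characters it is 'present'.
C1: derived state 'present' in C, F, L, and T only — synapomorphy for {C, F, L, T}.
Only F and T show the derived state 'absent' for C2, supporting them as a clade.
C3 groups F and V, which is incompatible with the clades supported by the remaining characters; treating it as convergent (homoplasy) costs fewer steps than any alternative tree.
C4: derived state 'present' in F, L, and T only — synapomorphy for {F, L, T}.
Most parsimonious ingroup topology: (V,(C,((F,T),L))).
C and F share a more recent common ancestor with each other than either does with V, so V is the least closely related of the three.

V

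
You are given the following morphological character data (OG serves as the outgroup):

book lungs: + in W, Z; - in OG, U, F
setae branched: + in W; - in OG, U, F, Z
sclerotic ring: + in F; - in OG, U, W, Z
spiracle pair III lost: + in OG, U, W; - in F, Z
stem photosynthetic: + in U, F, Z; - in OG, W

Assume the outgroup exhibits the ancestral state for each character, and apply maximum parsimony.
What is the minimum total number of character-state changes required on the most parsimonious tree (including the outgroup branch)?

6

Character polarity is set by the outgroup: the derived state is whichever differs from the outgroup's state, so for spiracle pair III lost the derived state is '-', and for the remaining characters it is '+'.
book lungs groups W and Z, which is incompatible with the clades supported by the remaining characters; treating it as convergent (homoplasy) costs fewer steps than any alternative tree.
setae branched: derived state '+' in W only — an autapomorphy, so it tells us nothing about relationships among taxa.
sclerotic ring (derived state '+') is unique to F (autapomorphy; uninformative for grouping).
spiracle pair III lost: derived state '-' in F and Z only — synapomorphy for {F, Z}.
Only F, U, and Z show the derived state '+' for stem photosynthetic, supporting them as a clade.
Most parsimonious ingroup topology: ((U,(F,Z)),W).
Changes per character on this tree: book lungs: 2; setae branched: 1; sclerotic ring: 1; spiracle pair III lost: 1; stem photosynthetic: 1.
Total = 6.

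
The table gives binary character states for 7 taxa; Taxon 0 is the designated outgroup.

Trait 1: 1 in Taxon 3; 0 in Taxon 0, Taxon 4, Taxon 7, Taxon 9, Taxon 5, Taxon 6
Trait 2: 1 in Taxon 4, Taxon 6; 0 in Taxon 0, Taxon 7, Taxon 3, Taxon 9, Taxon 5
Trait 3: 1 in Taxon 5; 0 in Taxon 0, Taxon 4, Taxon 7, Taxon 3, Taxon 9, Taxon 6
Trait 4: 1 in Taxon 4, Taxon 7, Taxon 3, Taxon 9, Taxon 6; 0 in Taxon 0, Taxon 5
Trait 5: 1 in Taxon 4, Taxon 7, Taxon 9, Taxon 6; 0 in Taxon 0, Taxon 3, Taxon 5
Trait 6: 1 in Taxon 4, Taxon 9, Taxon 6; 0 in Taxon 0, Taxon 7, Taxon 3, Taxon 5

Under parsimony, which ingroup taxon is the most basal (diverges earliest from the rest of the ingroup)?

The outgroup has state '0' for every character, so '1' is the derived state throughout.
Trait 1 (derived state '1') is unique to Taxon 3 (autapomorphy; uninformative for grouping).
Trait 2 (derived state '1') is shared by Taxon 4 and Taxon 6 — a synapomorphy uniting that clade.
Trait 3: derived state '1' in Taxon 5 only — an autapomorphy, so it tells us nothing about relationships among taxa.
Trait 4 (derived state '1') is shared by Taxon 3, Taxon 4, Taxon 6, Taxon 7, and Taxon 9 — a synapomorphy uniting that clade.
Trait 5 (derived state '1') is shared by Taxon 4, Taxon 6, Taxon 7, and Taxon 9 — a synapomorphy uniting that clade.
Trait 6: derived state '1' in Taxon 4, Taxon 6, and Taxon 9 only — synapomorphy for {Taxon 4, Taxon 6, Taxon 9}.
Most parsimonious ingroup topology: (((((Taxon 4,Taxon 6),Taxon 9),Taxon 7),Taxon 3),Taxon 5).
Taxon 5 is sister to the clade containing all other ingroup taxa, so it is the earliest-diverging (most basal) ingroup lineage.

Taxon 5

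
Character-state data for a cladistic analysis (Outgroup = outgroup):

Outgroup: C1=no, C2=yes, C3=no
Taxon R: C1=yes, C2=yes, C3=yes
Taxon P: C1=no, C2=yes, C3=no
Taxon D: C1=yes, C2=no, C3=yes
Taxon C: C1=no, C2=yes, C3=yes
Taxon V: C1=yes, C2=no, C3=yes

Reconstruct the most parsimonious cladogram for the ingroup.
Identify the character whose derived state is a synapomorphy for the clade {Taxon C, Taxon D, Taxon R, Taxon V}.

Character polarity is set by the outgroup: the derived state is whichever differs from the outgroup's state, so for C2 the derived state is 'no', and for the remaining characters it is 'yes'.
C1 (derived state 'yes') is shared by Taxon D, Taxon R, and Taxon V — a synapomorphy uniting that clade.
C2 (derived state 'no') is shared by Taxon D and Taxon V — a synapomorphy uniting that clade.
C3: derived state 'yes' in Taxon C, Taxon D, Taxon R, and Taxon V only — synapomorphy for {Taxon C, Taxon D, Taxon R, Taxon V}.
Most parsimonious ingroup topology: (((Taxon R,(Taxon D,Taxon V)),Taxon C),Taxon P).
The clade {Taxon C, Taxon D, Taxon R, Taxon V} is supported by C3: its derived state 'yes' occurs in exactly those taxa and in no other taxon (including the outgroup).

C3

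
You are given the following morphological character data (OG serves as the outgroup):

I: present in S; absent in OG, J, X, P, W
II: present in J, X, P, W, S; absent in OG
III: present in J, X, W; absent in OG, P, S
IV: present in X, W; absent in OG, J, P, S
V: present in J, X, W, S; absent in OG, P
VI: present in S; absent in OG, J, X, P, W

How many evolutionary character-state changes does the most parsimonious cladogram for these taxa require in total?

6

The outgroup has state 'absent' for every character, so 'present' is the derived state throughout.
I (derived state 'present') is unique to S (autapomorphy; uninformative for grouping).
All ingroup taxa share the derived state 'present' for II; it defines the ingroup but does not resolve relationships within it.
III (derived state 'present') is shared by J, W, and X — a synapomorphy uniting that clade.
Only W and X show the derived state 'present' for IV, supporting them as a clade.
Only J, S, W, and X show the derived state 'present' for V, supporting them as a clade.
VI: derived state 'present' in S only — an autapomorphy, so it tells us nothing about relationships among taxa.
Most parsimonious ingroup topology: (((J,(X,W)),S),P).
Changes per character on this tree: I: 1; II: 1; III: 1; IV: 1; V: 1; VI: 1.
Total = 6.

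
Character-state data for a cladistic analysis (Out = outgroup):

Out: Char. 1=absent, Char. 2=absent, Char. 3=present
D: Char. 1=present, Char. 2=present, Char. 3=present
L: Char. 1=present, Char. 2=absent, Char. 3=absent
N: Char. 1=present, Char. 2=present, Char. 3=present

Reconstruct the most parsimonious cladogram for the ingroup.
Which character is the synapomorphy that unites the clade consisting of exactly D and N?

Char. 2

Character polarity is set by the outgroup: the derived state is whichever differs from the outgroup's state, so for Char. 3 the derived state is 'absent', and for the remaining characters it is 'present'.
All ingroup taxa share the derived state 'present' for Char. 1; it defines the ingroup but does not resolve relationships within it.
Char. 2 (derived state 'present') is shared by D and N — a synapomorphy uniting that clade.
Char. 3 (derived state 'absent') is unique to L (autapomorphy; uninformative for grouping).
Most parsimonious ingroup topology: ((D,N),L).
The clade {D, N} is supported by Char. 2: its derived state 'present' occurs in exactly those taxa and in no other taxon (including the outgroup).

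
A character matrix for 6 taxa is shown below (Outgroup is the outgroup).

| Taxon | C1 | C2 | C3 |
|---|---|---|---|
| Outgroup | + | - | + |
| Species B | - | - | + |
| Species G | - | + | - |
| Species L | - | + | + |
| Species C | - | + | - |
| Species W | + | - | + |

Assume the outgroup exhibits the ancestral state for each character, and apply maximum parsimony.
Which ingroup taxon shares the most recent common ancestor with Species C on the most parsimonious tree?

Species G

Character polarity is set by the outgroup: the derived state is whichever differs from the outgroup's state, so for C1, C3 the derived state is '-', and for the remaining characters it is '+'.
C1: derived state '-' in Species B, Species C, Species G, and Species L only — synapomorphy for {Species B, Species C, Species G, Species L}.
C2 (derived state '+') is shared by Species C, Species G, and Species L — a synapomorphy uniting that clade.
C3 (derived state '-') is shared by Species C and Species G — a synapomorphy uniting that clade.
Most parsimonious ingroup topology: ((Species B,((Species G,Species C),Species L)),Species W).
Species C and Species G form a cherry on this tree, so they are sister taxa.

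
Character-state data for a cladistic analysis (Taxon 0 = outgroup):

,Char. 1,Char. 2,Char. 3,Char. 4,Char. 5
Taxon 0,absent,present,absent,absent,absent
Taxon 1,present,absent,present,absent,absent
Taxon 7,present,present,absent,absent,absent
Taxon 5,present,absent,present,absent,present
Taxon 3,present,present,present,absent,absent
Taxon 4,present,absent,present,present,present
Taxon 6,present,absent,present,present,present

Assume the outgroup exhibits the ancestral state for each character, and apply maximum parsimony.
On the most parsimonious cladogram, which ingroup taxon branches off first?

Character polarity is set by the outgroup: the derived state is whichever differs from the outgroup's state, so for Char. 2 the derived state is 'absent', and for the remaining characters it is 'present'.
Char. 1 (derived state 'present') is shared by all ingroup taxa — unites the whole ingroup.
Char. 2: derived state 'absent' in Taxon 1, Taxon 4, Taxon 5, and Taxon 6 only — synapomorphy for {Taxon 1, Taxon 4, Taxon 5, Taxon 6}.
Only Taxon 1, Taxon 3, Taxon 4, Taxon 5, and Taxon 6 show the derived state 'present' for Char. 3, supporting them as a clade.
Only Taxon 4 and Taxon 6 show the derived state 'present' for Char. 4, supporting them as a clade.
Only Taxon 4, Taxon 5, and Taxon 6 show the derived state 'present' for Char. 5, supporting them as a clade.
Most parsimonious ingroup topology: (((Taxon 1,(Taxon 5,(Taxon 4,Taxon 6))),Taxon 3),Taxon 7).
Taxon 7 is sister to the clade containing all other ingroup taxa, so it is the earliest-diverging (most basal) ingroup lineage.

Taxon 7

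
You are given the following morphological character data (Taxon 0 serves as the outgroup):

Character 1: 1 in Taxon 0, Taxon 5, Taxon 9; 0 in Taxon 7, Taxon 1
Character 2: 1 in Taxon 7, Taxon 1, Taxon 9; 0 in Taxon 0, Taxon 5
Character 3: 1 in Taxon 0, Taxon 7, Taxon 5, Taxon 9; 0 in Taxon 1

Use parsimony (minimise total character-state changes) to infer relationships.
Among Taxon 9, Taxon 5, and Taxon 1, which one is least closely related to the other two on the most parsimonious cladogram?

Taxon 5

Character polarity is set by the outgroup: the derived state is whichever differs from the outgroup's state, so for Character 1, Character 3 the derived state is '0', and for the remaining characters it is '1'.
Character 1 (derived state '0') is shared by Taxon 1 and Taxon 7 — a synapomorphy uniting that clade.
Character 2 (derived state '1') is shared by Taxon 1, Taxon 7, and Taxon 9 — a synapomorphy uniting that clade.
Character 3 (derived state '0') is unique to Taxon 1 (autapomorphy; uninformative for grouping).
Most parsimonious ingroup topology: (((Taxon 7,Taxon 1),Taxon 9),Taxon 5).
Taxon 1 and Taxon 9 share a more recent common ancestor with each other than either does with Taxon 5, so Taxon 5 is the least closely related of the three.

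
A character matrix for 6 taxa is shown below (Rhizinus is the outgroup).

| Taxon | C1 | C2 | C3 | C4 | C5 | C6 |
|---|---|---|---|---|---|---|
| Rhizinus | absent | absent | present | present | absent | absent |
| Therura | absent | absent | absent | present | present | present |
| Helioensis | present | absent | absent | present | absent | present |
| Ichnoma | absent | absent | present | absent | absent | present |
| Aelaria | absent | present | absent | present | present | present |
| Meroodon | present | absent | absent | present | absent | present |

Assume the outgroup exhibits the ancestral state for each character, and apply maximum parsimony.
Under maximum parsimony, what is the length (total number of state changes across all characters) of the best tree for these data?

6

Character polarity is set by the outgroup: the derived state is whichever differs from the outgroup's state, so for C3, C4 the derived state is 'absent', and for the remaining characters it is 'present'.
C1: derived state 'present' in Helioensis and Meroodon only — synapomorphy for {Helioensis, Meroodon}.
C2: derived state 'present' in Aelaria only — an autapomorphy, so it tells us nothing about relationships among taxa.
Only Aelaria, Helioensis, Meroodon, and Therura show the derived state 'absent' for C3, supporting them as a clade.
C4: derived state 'absent' in Ichnoma only — an autapomorphy, so it tells us nothing about relationships among taxa.
C5 (derived state 'present') is shared by Aelaria and Therura — a synapomorphy uniting that clade.
All ingroup taxa share the derived state 'present' for C6; it defines the ingroup but does not resolve relationships within it.
Most parsimonious ingroup topology: (((Therura,Aelaria),(Helioensis,Meroodon)),Ichnoma).
Changes per character on this tree: C1: 1; C2: 1; C3: 1; C4: 1; C5: 1; C6: 1.
Total = 6.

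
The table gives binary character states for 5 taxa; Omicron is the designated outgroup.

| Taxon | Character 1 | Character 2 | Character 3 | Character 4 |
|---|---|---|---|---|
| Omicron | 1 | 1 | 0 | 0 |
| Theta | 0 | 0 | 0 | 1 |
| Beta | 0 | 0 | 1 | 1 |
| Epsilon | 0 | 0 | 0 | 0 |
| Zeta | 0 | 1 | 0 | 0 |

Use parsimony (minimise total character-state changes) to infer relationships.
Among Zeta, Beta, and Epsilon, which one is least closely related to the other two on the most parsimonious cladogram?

Zeta

Character polarity is set by the outgroup: the derived state is whichever differs from the outgroup's state, so for Character 1, Character 2 the derived state is '0', and for the remaining characters it is '1'.
All ingroup taxa share the derived state '0' for Character 1; it defines the ingroup but does not resolve relationships within it.
Character 2: derived state '0' in Beta, Epsilon, and Theta only — synapomorphy for {Beta, Epsilon, Theta}.
Character 3: derived state '1' in Beta only — an autapomorphy, so it tells us nothing about relationships among taxa.
Character 4 (derived state '1') is shared by Beta and Theta — a synapomorphy uniting that clade.
Most parsimonious ingroup topology: (((Theta,Beta),Epsilon),Zeta).
Beta and Epsilon share a more recent common ancestor with each other than either does with Zeta, so Zeta is the least closely related of the three.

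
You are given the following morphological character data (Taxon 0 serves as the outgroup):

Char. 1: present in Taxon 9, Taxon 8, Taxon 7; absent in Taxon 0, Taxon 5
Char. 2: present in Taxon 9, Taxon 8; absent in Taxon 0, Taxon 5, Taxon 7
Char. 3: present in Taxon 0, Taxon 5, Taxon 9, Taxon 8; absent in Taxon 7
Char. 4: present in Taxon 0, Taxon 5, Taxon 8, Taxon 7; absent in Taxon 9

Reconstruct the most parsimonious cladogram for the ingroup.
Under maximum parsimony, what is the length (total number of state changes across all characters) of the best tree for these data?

Character polarity is set by the outgroup: the derived state is whichever differs from the outgroup's state, so for Char. 3, Char. 4 the derived state is 'absent', and for the remaining characters it is 'present'.
Char. 1: derived state 'present' in Taxon 7, Taxon 8, and Taxon 9 only — synapomorphy for {Taxon 7, Taxon 8, Taxon 9}.
Only Taxon 8 and Taxon 9 show the derived state 'present' for Char. 2, supporting them as a clade.
Char. 3: derived state 'absent' in Taxon 7 only — an autapomorphy, so it tells us nothing about relationships among taxa.
Char. 4: derived state 'absent' in Taxon 9 only — an autapomorphy, so it tells us nothing about relationships among taxa.
Most parsimonious ingroup topology: (Taxon 5,((Taxon 9,Taxon 8),Taxon 7)).
Changes per character on this tree: Char. 1: 1; Char. 2: 1; Char. 3: 1; Char. 4: 1.
Total = 4.

4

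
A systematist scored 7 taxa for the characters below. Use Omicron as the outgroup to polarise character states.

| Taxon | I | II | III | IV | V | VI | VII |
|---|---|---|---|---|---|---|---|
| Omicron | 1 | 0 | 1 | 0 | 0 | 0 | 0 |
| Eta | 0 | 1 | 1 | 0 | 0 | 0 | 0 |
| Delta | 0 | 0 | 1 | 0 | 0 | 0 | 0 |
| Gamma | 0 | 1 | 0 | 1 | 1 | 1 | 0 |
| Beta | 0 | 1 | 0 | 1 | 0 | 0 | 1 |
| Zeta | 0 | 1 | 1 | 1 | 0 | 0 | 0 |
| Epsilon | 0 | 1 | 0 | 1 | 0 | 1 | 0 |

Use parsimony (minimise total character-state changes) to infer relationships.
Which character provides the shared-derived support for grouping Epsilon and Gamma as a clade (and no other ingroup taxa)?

VI

Character polarity is set by the outgroup: the derived state is whichever differs from the outgroup's state, so for I, III the derived state is '0', and for the remaining characters it is '1'.
I (derived state '0') is shared by all ingroup taxa — unites the whole ingroup.
II (derived state '1') is shared by Beta, Epsilon, Eta, Gamma, and Zeta — a synapomorphy uniting that clade.
Only Beta, Epsilon, and Gamma show the derived state '0' for III, supporting them as a clade.
IV: derived state '1' in Beta, Epsilon, Gamma, and Zeta only — synapomorphy for {Beta, Epsilon, Gamma, Zeta}.
V (derived state '1') is unique to Gamma (autapomorphy; uninformative for grouping).
VI (derived state '1') is shared by Epsilon and Gamma — a synapomorphy uniting that clade.
VII (derived state '1') is unique to Beta (autapomorphy; uninformative for grouping).
Most parsimonious ingroup topology: ((Eta,(((Gamma,Epsilon),Beta),Zeta)),Delta).
The clade {Epsilon, Gamma} is supported by VI: its derived state '1' occurs in exactly those taxa and in no other taxon (including the outgroup).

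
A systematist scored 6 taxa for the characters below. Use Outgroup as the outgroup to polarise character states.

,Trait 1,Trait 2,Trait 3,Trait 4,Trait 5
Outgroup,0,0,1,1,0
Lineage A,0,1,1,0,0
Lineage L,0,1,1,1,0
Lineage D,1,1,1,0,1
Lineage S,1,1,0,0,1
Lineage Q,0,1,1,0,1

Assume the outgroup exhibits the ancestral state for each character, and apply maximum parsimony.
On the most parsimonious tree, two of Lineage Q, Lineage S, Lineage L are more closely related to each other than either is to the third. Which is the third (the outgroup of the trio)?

Lineage L

Character polarity is set by the outgroup: the derived state is whichever differs from the outgroup's state, so for Trait 3, Trait 4 the derived state is '0', and for the remaining characters it is '1'.
Trait 1 (derived state '1') is shared by Lineage D and Lineage S — a synapomorphy uniting that clade.
All ingroup taxa share the derived state '1' for Trait 2; it defines the ingroup but does not resolve relationships within it.
Trait 3 (derived state '0') is unique to Lineage S (autapomorphy; uninformative for grouping).
Trait 4 (derived state '0') is shared by Lineage A, Lineage D, Lineage Q, and Lineage S — a synapomorphy uniting that clade.
Only Lineage D, Lineage Q, and Lineage S show the derived state '1' for Trait 5, supporting them as a clade.
Most parsimonious ingroup topology: ((Lineage A,((Lineage D,Lineage S),Lineage Q)),Lineage L).
Lineage Q and Lineage S share a more recent common ancestor with each other than either does with Lineage L, so Lineage L is the least closely related of the three.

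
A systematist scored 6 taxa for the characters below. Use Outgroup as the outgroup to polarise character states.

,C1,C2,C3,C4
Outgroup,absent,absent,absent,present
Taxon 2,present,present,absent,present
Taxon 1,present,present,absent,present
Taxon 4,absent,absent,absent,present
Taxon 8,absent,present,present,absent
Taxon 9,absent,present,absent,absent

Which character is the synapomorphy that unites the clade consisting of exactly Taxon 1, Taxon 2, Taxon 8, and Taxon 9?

Character polarity is set by the outgroup: the derived state is whichever differs from the outgroup's state, so for C4 the derived state is 'absent', and for the remaining characters it is 'present'.
Only Taxon 1 and Taxon 2 show the derived state 'present' for C1, supporting them as a clade.
C2: derived state 'present' in Taxon 1, Taxon 2, Taxon 8, and Taxon 9 only — synapomorphy for {Taxon 1, Taxon 2, Taxon 8, Taxon 9}.
C3 (derived state 'present') is unique to Taxon 8 (autapomorphy; uninformative for grouping).
C4 (derived state 'absent') is shared by Taxon 8 and Taxon 9 — a synapomorphy uniting that clade.
Most parsimonious ingroup topology: (((Taxon 2,Taxon 1),(Taxon 8,Taxon 9)),Taxon 4).
The clade {Taxon 1, Taxon 2, Taxon 8, Taxon 9} is supported by C2: its derived state 'present' occurs in exactly those taxa and in no other taxon (including the outgroup).

C2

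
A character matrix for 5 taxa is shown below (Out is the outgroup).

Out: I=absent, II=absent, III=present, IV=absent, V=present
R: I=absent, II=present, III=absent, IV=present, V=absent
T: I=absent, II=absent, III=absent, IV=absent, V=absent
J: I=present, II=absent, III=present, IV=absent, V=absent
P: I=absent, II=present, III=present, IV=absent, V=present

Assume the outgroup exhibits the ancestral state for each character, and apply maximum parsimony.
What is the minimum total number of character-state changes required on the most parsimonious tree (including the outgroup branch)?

Character polarity is set by the outgroup: the derived state is whichever differs from the outgroup's state, so for III, V the derived state is 'absent', and for the remaining characters it is 'present'.
I (derived state 'present') is unique to J (autapomorphy; uninformative for grouping).
II groups P and R, which is incompatible with the clades supported by the remaining characters; treating it as convergent (homoplasy) costs fewer steps than any alternative tree.
III (derived state 'absent') is shared by R and T — a synapomorphy uniting that clade.
IV: derived state 'present' in R only — an autapomorphy, so it tells us nothing about relationships among taxa.
Only J, R, and T show the derived state 'absent' for V, supporting them as a clade.
Most parsimonious ingroup topology: (((R,T),J),P).
Changes per character on this tree: I: 1; II: 2; III: 1; IV: 1; V: 1.
Total = 6.

6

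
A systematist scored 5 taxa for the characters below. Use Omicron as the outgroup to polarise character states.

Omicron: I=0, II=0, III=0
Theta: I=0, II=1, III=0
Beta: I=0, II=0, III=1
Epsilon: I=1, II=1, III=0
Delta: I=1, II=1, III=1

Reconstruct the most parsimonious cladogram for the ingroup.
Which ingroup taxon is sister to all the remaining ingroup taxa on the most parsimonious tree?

Beta

The outgroup has state '0' for every character, so '1' is the derived state throughout.
I: derived state '1' in Delta and Epsilon only — synapomorphy for {Delta, Epsilon}.
II (derived state '1') is shared by Delta, Epsilon, and Theta — a synapomorphy uniting that clade.
III groups Beta and Delta, which is incompatible with the clades supported by the remaining characters; treating it as convergent (homoplasy) costs fewer steps than any alternative tree.
Most parsimonious ingroup topology: ((Theta,(Epsilon,Delta)),Beta).
Beta is sister to the clade containing all other ingroup taxa, so it is the earliest-diverging (most basal) ingroup lineage.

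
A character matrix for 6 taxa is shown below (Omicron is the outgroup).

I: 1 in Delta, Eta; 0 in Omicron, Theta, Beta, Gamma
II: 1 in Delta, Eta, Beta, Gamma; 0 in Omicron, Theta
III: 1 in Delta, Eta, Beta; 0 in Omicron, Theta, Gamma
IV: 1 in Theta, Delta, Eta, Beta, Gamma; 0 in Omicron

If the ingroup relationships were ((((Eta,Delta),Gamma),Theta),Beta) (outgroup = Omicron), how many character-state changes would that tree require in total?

6

Map each character onto ((((Eta,Delta),Gamma),Theta),Beta) (rooted by Omicron) and count the minimum state changes it requires (Fitch parsimony):
I: 1; II: 2; III: 2; IV: 1.
Total tree length = 6.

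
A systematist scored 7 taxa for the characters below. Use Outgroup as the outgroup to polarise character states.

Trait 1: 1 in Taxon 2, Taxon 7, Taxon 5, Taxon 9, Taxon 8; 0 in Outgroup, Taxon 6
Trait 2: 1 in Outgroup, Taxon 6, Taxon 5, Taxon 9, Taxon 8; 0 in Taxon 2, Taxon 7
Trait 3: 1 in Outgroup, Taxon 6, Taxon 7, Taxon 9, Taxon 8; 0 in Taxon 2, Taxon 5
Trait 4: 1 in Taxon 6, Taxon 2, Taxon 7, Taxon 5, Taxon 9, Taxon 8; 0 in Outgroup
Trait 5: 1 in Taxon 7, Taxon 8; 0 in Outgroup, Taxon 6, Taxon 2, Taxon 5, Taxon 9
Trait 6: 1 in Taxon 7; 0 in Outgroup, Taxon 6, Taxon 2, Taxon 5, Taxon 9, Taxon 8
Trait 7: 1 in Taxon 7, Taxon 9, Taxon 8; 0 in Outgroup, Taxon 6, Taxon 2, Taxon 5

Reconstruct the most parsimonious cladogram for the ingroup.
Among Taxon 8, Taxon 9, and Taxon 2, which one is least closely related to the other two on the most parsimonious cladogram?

Taxon 2

Character polarity is set by the outgroup: the derived state is whichever differs from the outgroup's state, so for Trait 2, Trait 3 the derived state is '0', and for the remaining characters it is '1'.
Only Taxon 2, Taxon 5, Taxon 7, Taxon 8, and Taxon 9 show the derived state '1' for Trait 1, supporting them as a clade.
Trait 2 (state '0') occurs in Taxon 2 and Taxon 7 but conflicts with the nesting implied by the other characters — most parsimoniously interpreted as homoplasy.
Only Taxon 2 and Taxon 5 show the derived state '0' for Trait 3, supporting them as a clade.
All ingroup taxa share the derived state '1' for Trait 4; it defines the ingroup but does not resolve relationships within it.
Trait 5: derived state '1' in Taxon 7 and Taxon 8 only — synapomorphy for {Taxon 7, Taxon 8}.
Trait 6 (derived state '1') is unique to Taxon 7 (autapomorphy; uninformative for grouping).
Only Taxon 7, Taxon 8, and Taxon 9 show the derived state '1' for Trait 7, supporting them as a clade.
Most parsimonious ingroup topology: (Taxon 6,((Taxon 2,Taxon 5),((Taxon 7,Taxon 8),Taxon 9))).
Taxon 9 and Taxon 8 share a more recent common ancestor with each other than either does with Taxon 2, so Taxon 2 is the least closely related of the three.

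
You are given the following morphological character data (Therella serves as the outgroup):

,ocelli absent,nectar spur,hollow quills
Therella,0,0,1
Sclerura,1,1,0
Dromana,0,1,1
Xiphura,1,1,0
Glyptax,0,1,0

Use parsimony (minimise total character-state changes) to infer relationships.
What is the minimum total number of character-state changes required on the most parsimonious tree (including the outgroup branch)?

Character polarity is set by the outgroup: the derived state is whichever differs from the outgroup's state, so for hollow quills the derived state is '0', and for the remaining characters it is '1'.
Only Sclerura and Xiphura show the derived state '1' for ocelli absent, supporting them as a clade.
nectar spur (derived state '1') is shared by all ingroup taxa — unites the whole ingroup.
hollow quills (derived state '0') is shared by Glyptax, Sclerura, and Xiphura — a synapomorphy uniting that clade.
Most parsimonious ingroup topology: (((Sclerura,Xiphura),Glyptax),Dromana).
Changes per character on this tree: ocelli absent: 1; nectar spur: 1; hollow quills: 1.
Total = 3.

3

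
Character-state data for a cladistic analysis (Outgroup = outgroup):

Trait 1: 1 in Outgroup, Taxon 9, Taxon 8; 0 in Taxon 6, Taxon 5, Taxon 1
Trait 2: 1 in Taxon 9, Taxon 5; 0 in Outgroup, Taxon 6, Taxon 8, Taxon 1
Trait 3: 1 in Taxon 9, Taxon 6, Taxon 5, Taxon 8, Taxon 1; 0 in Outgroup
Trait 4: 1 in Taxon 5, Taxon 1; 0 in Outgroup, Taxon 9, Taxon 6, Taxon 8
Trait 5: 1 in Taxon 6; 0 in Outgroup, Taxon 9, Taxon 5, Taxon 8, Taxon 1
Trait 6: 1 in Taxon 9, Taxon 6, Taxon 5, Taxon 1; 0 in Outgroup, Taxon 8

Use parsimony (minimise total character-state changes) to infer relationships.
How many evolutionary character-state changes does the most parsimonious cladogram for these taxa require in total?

7

Character polarity is set by the outgroup: the derived state is whichever differs from the outgroup's state, so for Trait 1 the derived state is '0', and for the remaining characters it is '1'.
Trait 1 (derived state '0') is shared by Taxon 1, Taxon 5, and Taxon 6 — a synapomorphy uniting that clade.
Trait 2 (state '1') occurs in Taxon 5 and Taxon 9 but conflicts with the nesting implied by the other characters — most parsimoniously interpreted as homoplasy.
Trait 3 (derived state '1') is shared by all ingroup taxa — unites the whole ingroup.
Trait 4: derived state '1' in Taxon 1 and Taxon 5 only — synapomorphy for {Taxon 1, Taxon 5}.
Trait 5 (derived state '1') is unique to Taxon 6 (autapomorphy; uninformative for grouping).
Trait 6 (derived state '1') is shared by Taxon 1, Taxon 5, Taxon 6, and Taxon 9 — a synapomorphy uniting that clade.
Most parsimonious ingroup topology: ((Taxon 9,(Taxon 6,(Taxon 5,Taxon 1))),Taxon 8).
Changes per character on this tree: Trait 1: 1; Trait 2: 2; Trait 3: 1; Trait 4: 1; Trait 5: 1; Trait 6: 1.
Total = 7.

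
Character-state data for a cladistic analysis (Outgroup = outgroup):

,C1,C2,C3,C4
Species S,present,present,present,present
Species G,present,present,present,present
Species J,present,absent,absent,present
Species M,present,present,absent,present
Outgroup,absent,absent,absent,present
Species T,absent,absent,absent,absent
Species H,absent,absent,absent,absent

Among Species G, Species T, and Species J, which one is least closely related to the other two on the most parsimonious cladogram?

Species T

Character polarity is set by the outgroup: the derived state is whichever differs from the outgroup's state, so for C4 the derived state is 'absent', and for the remaining characters it is 'present'.
C1: derived state 'present' in Species G, Species J, Species M, and Species S only — synapomorphy for {Species G, Species J, Species M, Species S}.
C2: derived state 'present' in Species G, Species M, and Species S only — synapomorphy for {Species G, Species M, Species S}.
C3 (derived state 'present') is shared by Species G and Species S — a synapomorphy uniting that clade.
C4 (derived state 'absent') is shared by Species H and Species T — a synapomorphy uniting that clade.
Most parsimonious ingroup topology: (((Species M,(Species G,Species S)),Species J),(Species H,Species T)).
Species G and Species J share a more recent common ancestor with each other than either does with Species T, so Species T is the least closely related of the three.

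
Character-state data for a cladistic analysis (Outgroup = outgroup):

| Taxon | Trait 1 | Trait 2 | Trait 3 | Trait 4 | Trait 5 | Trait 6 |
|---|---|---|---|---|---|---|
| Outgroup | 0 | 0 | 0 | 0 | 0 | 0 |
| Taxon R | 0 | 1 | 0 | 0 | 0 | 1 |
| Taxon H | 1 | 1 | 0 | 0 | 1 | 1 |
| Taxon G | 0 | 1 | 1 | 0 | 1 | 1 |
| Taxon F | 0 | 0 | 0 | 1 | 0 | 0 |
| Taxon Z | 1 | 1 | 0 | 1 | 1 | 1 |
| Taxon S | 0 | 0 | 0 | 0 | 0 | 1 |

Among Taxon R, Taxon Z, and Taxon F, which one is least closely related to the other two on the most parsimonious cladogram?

Taxon F

The outgroup has state '0' for every character, so '1' is the derived state throughout.
Only Taxon H and Taxon Z show the derived state '1' for Trait 1, supporting them as a clade.
Trait 2 (derived state '1') is shared by Taxon G, Taxon H, Taxon R, and Taxon Z — a synapomorphy uniting that clade.
Trait 3 (derived state '1') is unique to Taxon G (autapomorphy; uninformative for grouping).
Trait 4 (state '1') occurs in Taxon F and Taxon Z but conflicts with the nesting implied by the other characters — most parsimoniously interpreted as homoplasy.
Only Taxon G, Taxon H, and Taxon Z show the derived state '1' for Trait 5, supporting them as a clade.
Trait 6 (derived state '1') is shared by Taxon G, Taxon H, Taxon R, Taxon S, and Taxon Z — a synapomorphy uniting that clade.
Most parsimonious ingroup topology: (((Taxon R,((Taxon H,Taxon Z),Taxon G)),Taxon S),Taxon F).
Taxon R and Taxon Z share a more recent common ancestor with each other than either does with Taxon F, so Taxon F is the least closely related of the three.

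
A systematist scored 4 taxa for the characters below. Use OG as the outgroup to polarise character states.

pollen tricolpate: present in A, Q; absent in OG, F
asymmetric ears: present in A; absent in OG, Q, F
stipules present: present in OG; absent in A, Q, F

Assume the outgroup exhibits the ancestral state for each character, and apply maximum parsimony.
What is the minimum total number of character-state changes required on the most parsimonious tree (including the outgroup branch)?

3

Character polarity is set by the outgroup: the derived state is whichever differs from the outgroup's state, so for stipules present the derived state is 'absent', and for the remaining characters it is 'present'.
pollen tricolpate (derived state 'present') is shared by A and Q — a synapomorphy uniting that clade.
asymmetric ears (derived state 'present') is unique to A (autapomorphy; uninformative for grouping).
stipules present (derived state 'absent') is shared by all ingroup taxa — unites the whole ingroup.
Most parsimonious ingroup topology: ((A,Q),F).
Changes per character on this tree: pollen tricolpate: 1; asymmetric ears: 1; stipules present: 1.
Total = 3.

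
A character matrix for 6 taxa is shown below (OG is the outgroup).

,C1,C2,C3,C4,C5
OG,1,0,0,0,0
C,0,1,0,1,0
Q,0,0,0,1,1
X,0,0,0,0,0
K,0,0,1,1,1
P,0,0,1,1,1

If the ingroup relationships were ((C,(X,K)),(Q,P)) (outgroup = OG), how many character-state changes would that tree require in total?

Map each character onto ((C,(X,K)),(Q,P)) (rooted by OG) and count the minimum state changes it requires (Fitch parsimony):
C1: 1; C2: 1; C3: 2; C4: 2; C5: 2.
Total tree length = 8.

8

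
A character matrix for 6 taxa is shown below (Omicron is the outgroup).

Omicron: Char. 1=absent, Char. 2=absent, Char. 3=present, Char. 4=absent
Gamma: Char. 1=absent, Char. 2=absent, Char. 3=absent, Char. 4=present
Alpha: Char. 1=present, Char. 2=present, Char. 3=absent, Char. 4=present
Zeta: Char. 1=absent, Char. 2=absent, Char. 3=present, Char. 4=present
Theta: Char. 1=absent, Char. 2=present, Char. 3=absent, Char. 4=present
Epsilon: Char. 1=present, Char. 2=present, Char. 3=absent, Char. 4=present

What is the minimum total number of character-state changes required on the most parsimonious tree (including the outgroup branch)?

4

Character polarity is set by the outgroup: the derived state is whichever differs from the outgroup's state, so for Char. 3 the derived state is 'absent', and for the remaining characters it is 'present'.
Char. 1: derived state 'present' in Alpha and Epsilon only — synapomorphy for {Alpha, Epsilon}.
Only Alpha, Epsilon, and Theta show the derived state 'present' for Char. 2, supporting them as a clade.
Char. 3: derived state 'absent' in Alpha, Epsilon, Gamma, and Theta only — synapomorphy for {Alpha, Epsilon, Gamma, Theta}.
Char. 4 (derived state 'present') is shared by all ingroup taxa — unites the whole ingroup.
Most parsimonious ingroup topology: ((Gamma,((Alpha,Epsilon),Theta)),Zeta).
Changes per character on this tree: Char. 1: 1; Char. 2: 1; Char. 3: 1; Char. 4: 1.
Total = 4.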